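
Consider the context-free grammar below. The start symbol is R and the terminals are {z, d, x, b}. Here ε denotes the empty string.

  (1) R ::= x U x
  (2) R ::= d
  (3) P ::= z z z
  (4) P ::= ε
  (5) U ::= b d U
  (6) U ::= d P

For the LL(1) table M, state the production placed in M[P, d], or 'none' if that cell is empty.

FIRST(R) = {d, x}
FIRST(P) = {ε, z}
FIRST(U) = {b, d}
FOLLOW(R) includes $ since R is the start symbol.
FOLLOW(U): in R::=x U x, U is followed by x with FIRST {x}; in U::=b d U, the suffix after U is empty (adds nothing new). Thus FOLLOW(U) = {x}.
FOLLOW(P): in U::=d P, the suffix after P is empty, so FOLLOW(P) ⊇ FOLLOW(U) = {x}. Thus FOLLOW(P) = {x}.
For P ::= z z z: FIRST(z z z) = {z}, so it goes in M[P, t] for t ∈ {z}.
For P ::= ε: FIRST(ε) = {ε}, so it goes in M[P, t] for t ∈ {}; since ε ∈ FIRST, also for every t ∈ FOLLOW(P) = {x}.
None of these place a production in M[P, d].

none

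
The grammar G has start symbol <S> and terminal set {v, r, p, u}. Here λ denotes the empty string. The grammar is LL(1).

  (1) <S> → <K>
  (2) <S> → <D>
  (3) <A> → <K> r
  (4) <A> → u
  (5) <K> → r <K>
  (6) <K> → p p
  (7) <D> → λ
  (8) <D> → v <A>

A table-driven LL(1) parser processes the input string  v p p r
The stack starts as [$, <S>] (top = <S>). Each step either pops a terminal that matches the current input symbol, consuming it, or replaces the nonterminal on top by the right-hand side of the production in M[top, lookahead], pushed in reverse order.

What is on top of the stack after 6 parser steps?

p

     Stack    Input      Action
  1  $ <S>    v p p r $  expand <S> → <D>
  2  $ <D>    v p p r $  expand <D> → v <A>
  3  $ <A> v  v p p r $  match v
  4  $ <A>    p p r $    expand <A> → <K> r
  5  $ r <K>  p p r $    expand <K> → p p
  6  $ r p p  p p r $    match p
Stack after step 6: $ r p (top = p).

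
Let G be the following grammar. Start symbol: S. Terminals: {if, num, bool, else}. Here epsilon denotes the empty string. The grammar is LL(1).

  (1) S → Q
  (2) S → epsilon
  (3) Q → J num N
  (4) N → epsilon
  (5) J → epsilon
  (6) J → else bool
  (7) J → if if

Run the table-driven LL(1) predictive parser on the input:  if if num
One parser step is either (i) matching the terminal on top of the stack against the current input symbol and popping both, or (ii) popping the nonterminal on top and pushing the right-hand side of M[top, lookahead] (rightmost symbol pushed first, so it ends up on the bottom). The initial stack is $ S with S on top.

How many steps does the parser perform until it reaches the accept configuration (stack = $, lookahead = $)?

step 1: stack=$ S  input=if if num $  — expand S → Q
step 2: stack=$ Q  input=if if num $  — expand Q → J num N
step 3: stack=$ N num J  input=if if num $  — expand J → if if
step 4: stack=$ N num if if  input=if if num $  — match if
step 5: stack=$ N num if  input=if num $  — match if
step 6: stack=$ N num  input=num $  — match num
step 7: stack=$ N  input=$  — expand N → epsilon
Accept reached after 7 steps.

7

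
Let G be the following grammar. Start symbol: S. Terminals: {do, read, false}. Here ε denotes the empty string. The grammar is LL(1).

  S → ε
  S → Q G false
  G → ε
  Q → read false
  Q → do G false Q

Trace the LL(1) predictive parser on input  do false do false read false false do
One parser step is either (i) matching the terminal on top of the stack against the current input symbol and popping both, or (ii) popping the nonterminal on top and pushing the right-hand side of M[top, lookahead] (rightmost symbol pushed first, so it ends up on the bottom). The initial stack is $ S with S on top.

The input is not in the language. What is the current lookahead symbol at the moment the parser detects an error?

do

      Stack                   Input                                    Action
   1  $ S                     do false do false read false false do $  expand S → Q G false
   2  $ false G Q             do false do false read false false do $  expand Q → do G false Q
   3  $ false G Q false G do  do false do false read false false do $  match do
   4  $ false G Q false G     false do false read false false do $     expand G → ε
   5  $ false G Q false       false do false read false false do $     match false
   6  $ false G Q             do false read false false do $           expand Q → do G false Q
   7  $ false G Q false G do  do false read false false do $           match do
   8  $ false G Q false G     false read false false do $              expand G → ε
   9  $ false G Q false       false read false false do $              match false
  10  $ false G Q             read false false do $                    expand Q → read false
  11  $ false G false read    read false false do $                    match read
  12  $ false G false         false false do $                         match false
  13  $ false G               false do $                               expand G → ε
  14  $ false                 false do $                               match false
  15  $                       do $                                     error: stack empty but input remains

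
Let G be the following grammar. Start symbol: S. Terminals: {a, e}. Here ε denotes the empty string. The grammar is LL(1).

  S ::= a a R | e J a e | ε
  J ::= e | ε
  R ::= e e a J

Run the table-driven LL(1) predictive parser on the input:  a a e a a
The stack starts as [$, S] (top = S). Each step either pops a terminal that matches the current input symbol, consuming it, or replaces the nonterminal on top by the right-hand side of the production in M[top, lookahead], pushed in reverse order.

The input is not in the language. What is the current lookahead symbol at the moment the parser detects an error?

a

     Stack      Input        Action
  1  $ S        a a e a a $  expand S ::= a a R
  2  $ R a a    a a e a a $  match a
  3  $ R a      a e a a $    match a
  4  $ R        e a a $      expand R ::= e e a J
  5  $ J a e e  e a a $      match e
  6  $ J a e    a a $        error: top is terminal e but lookahead is a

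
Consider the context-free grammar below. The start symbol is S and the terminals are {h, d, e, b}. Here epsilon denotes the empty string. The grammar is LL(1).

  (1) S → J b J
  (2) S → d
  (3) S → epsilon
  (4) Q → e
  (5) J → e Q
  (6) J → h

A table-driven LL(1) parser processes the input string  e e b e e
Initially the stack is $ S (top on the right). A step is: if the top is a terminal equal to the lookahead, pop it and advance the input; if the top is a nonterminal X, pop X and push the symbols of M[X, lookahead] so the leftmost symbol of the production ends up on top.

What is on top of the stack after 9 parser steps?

e

step 1: stack=$ S  input=e e b e e $  — expand S → J b J
step 2: stack=$ J b J  input=e e b e e $  — expand J → e Q
step 3: stack=$ J b Q e  input=e e b e e $  — match e
step 4: stack=$ J b Q  input=e b e e $  — expand Q → e
step 5: stack=$ J b e  input=e b e e $  — match e
step 6: stack=$ J b  input=b e e $  — match b
step 7: stack=$ J  input=e e $  — expand J → e Q
step 8: stack=$ Q e  input=e e $  — match e
step 9: stack=$ Q  input=e $  — expand Q → e
Stack after step 9: $ e (top = e).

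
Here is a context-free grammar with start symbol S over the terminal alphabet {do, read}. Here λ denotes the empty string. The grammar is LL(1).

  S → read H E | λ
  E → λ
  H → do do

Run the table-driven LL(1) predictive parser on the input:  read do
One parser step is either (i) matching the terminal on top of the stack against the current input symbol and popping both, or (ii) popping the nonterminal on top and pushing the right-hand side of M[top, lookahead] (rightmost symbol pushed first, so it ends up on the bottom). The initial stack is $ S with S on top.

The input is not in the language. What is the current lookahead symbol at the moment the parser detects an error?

$

step 1: stack=$ S  input=read do $  — expand S → read H E
step 2: stack=$ E H read  input=read do $  — match read
step 3: stack=$ E H  input=do $  — expand H → do do
step 4: stack=$ E do do  input=do $  — match do
step 5: stack=$ E do  input=$  — error: top is terminal do but lookahead is $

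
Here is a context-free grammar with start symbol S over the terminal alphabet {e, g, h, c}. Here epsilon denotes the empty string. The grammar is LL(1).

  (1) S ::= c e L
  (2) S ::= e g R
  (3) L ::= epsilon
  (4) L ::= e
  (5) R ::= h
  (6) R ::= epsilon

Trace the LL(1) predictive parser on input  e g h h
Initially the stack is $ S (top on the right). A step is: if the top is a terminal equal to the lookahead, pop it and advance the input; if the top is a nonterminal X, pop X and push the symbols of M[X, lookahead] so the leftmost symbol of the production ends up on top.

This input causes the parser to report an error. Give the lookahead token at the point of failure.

     Stack    Input      Action
  1  $ S      e g h h $  expand S ::= e g R
  2  $ R g e  e g h h $  match e
  3  $ R g    g h h $    match g
  4  $ R      h h $      expand R ::= h
  5  $ h      h h $      match h
  6  $        h $        error: stack empty but input remains

h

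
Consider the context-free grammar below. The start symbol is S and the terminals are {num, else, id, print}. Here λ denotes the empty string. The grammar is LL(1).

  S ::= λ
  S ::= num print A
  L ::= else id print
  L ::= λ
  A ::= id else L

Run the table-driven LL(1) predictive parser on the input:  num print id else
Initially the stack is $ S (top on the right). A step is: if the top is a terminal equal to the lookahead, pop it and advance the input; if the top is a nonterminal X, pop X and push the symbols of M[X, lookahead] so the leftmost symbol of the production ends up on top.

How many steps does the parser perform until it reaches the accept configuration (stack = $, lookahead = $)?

7

step 1: stack=$ S  input=num print id else $  — expand S ::= num print A
step 2: stack=$ A print num  input=num print id else $  — match num
step 3: stack=$ A print  input=print id else $  — match print
step 4: stack=$ A  input=id else $  — expand A ::= id else L
step 5: stack=$ L else id  input=id else $  — match id
step 6: stack=$ L else  input=else $  — match else
step 7: stack=$ L  input=$  — expand L ::= λ
Accept reached after 7 steps.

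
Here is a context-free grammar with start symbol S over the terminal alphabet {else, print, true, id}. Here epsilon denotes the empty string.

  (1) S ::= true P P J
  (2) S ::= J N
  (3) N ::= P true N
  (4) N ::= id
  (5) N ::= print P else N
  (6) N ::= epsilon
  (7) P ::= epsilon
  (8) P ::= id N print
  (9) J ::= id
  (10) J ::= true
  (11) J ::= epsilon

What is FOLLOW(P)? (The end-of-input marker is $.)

FIRST(P) = {epsilon, id}
FIRST(J) = {epsilon, id, true}
FIRST(N) = {epsilon, id, print, true}  (via P true N)
FIRST(S) = {epsilon, id, print, true}  (via J N)
FOLLOW(S) includes $ since S is the start symbol.
FOLLOW(S): S appears on no right-hand side. Thus FOLLOW(S) = {$}.
FOLLOW(N): in S::=J N, the suffix after N is empty, so FOLLOW(N) ⊇ FOLLOW(S) = {$}; in N::=P true N, the suffix after N is empty (adds nothing new); in N::=print P else N, the suffix after N is empty (adds nothing new); in P::=id N print, N is followed by print with FIRST {print}. Thus FOLLOW(N) = {$, print}.
FOLLOW(P): in S::=true P P J (occurrence 1), P is followed by P J with FIRST {epsilon, id, true}; in S::=true P P J (occurrence 1), the suffix after P is nullable, so FOLLOW(P) ⊇ FOLLOW(S) = {$}; in S::=true P P J (occurrence 2), P is followed by J with FIRST {epsilon, id, true}; in S::=true P P J (occurrence 2), the suffix after P is nullable, so FOLLOW(P) ⊇ FOLLOW(S) = {$}; in N::=P true N, P is followed by true N with FIRST {true}; in N::=print P else N, P is followed by else N with FIRST {else}. Thus FOLLOW(P) = {$, else, id, true}.
FOLLOW(J): in S::=true P P J, the suffix after J is empty, so FOLLOW(J) ⊇ FOLLOW(S) = {$}; in S::=J N, J is followed by N with FIRST {epsilon, id, print, true}; in S::=J N, the suffix after J is nullable, so FOLLOW(J) ⊇ FOLLOW(S) = {$}. Thus FOLLOW(J) = {$, id, print, true}.

{$, else, id, true}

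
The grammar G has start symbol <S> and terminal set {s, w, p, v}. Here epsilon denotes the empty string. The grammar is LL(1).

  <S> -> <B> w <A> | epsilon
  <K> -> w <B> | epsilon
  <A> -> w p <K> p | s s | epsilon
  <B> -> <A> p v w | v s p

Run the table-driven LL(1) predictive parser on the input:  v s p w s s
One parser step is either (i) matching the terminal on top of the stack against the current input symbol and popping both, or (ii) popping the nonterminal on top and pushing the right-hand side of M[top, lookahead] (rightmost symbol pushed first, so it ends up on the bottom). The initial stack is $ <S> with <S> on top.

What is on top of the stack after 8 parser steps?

s

     Stack          Input          Action
  1  $ <S>          v s p w s s $  expand <S> -> <B> w <A>
  2  $ <A> w <B>    v s p w s s $  expand <B> -> v s p
  3  $ <A> w p s v  v s p w s s $  match v
  4  $ <A> w p s    s p w s s $    match s
  5  $ <A> w p      p w s s $      match p
  6  $ <A> w        w s s $        match w
  7  $ <A>          s s $          expand <A> -> s s
  8  $ s s          s s $          match s
Stack after step 8: $ s (top = s).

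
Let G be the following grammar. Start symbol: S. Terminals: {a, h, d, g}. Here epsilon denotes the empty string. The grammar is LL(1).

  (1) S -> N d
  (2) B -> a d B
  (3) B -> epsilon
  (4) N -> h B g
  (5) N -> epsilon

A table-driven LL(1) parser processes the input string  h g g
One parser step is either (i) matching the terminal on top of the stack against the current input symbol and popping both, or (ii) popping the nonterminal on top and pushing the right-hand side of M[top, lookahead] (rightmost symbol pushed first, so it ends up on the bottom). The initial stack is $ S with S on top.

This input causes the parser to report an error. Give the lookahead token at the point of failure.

g

     Stack      Input    Action
  1  $ S        h g g $  expand S -> N d
  2  $ d N      h g g $  expand N -> h B g
  3  $ d g B h  h g g $  match h
  4  $ d g B    g g $    expand B -> epsilon
  5  $ d g      g g $    match g
  6  $ d        g $      error: top is terminal d but lookahead is g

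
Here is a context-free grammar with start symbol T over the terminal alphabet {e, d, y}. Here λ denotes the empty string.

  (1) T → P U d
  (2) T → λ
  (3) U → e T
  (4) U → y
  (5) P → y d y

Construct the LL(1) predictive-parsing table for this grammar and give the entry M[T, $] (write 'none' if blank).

T → λ

FIRST(U): from U→e T we get {e}; from U→y we get {y}. So FIRST(U) = {e, y}.
FIRST(P): from P→y d y we get {y}. So FIRST(P) = {y}.
FIRST(T): from T→P U d we get {y}; from T→λ we get {λ}. So FIRST(T) = {λ, y}.
FOLLOW(T) includes $ since T is the start symbol.
FOLLOW(U): in T→P U d, U is followed by d with FIRST {d}. Thus FOLLOW(U) = {d}.
FOLLOW(T): in U→e T, the suffix after T is empty, so FOLLOW(T) ⊇ FOLLOW(U) = {d}. Thus FOLLOW(T) = {$, d}.
For T → P U d: FIRST(P U d) = {y}, so it goes in M[T, t] for t ∈ {y}.
For T → λ: FIRST(λ) = {λ}, so it goes in M[T, t] for t ∈ {}; since λ ∈ FIRST, also for every t ∈ FOLLOW(T) = {$, d}.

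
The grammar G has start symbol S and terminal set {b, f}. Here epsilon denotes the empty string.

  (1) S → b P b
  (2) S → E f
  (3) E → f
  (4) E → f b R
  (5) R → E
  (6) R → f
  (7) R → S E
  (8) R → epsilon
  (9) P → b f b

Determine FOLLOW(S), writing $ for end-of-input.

FIRST(E) = {f}
FIRST(P) = {b}
FIRST(S) = {b, f}  (via E f)
FIRST(R) = {epsilon, b, f}  (via E, S E)
FOLLOW(S) includes $ since S is the start symbol.
FOLLOW(S): in R→S E, S is followed by E with FIRST {f}. Thus FOLLOW(S) = {$, f}.
FOLLOW(P): in S→b P b, P is followed by b with FIRST {b}. Thus FOLLOW(P) = {b}.
FOLLOW(E): in S→E f, E is followed by f with FIRST {f}; in R→E, the suffix after E is empty, so FOLLOW(E) ⊇ FOLLOW(R) = {f}; in R→S E, the suffix after E is empty, so FOLLOW(E) ⊇ FOLLOW(R) = {f}. Thus FOLLOW(E) = {f}.
FOLLOW(R): in E→f b R, the suffix after R is empty, so FOLLOW(R) ⊇ FOLLOW(E) = {f}. Thus FOLLOW(R) = {f}.

{$, f}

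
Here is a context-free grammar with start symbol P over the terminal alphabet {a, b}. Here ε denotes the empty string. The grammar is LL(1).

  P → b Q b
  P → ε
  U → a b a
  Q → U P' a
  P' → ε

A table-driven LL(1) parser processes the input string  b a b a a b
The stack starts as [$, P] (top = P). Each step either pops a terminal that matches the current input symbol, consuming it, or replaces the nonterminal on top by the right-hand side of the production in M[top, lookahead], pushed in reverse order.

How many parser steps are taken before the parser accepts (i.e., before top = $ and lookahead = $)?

step 1: stack=$ P  input=b a b a a b $  — expand P → b Q b
step 2: stack=$ b Q b  input=b a b a a b $  — match b
step 3: stack=$ b Q  input=a b a a b $  — expand Q → U P' a
step 4: stack=$ b a P' U  input=a b a a b $  — expand U → a b a
step 5: stack=$ b a P' a b a  input=a b a a b $  — match a
step 6: stack=$ b a P' a b  input=b a a b $  — match b
step 7: stack=$ b a P' a  input=a a b $  — match a
step 8: stack=$ b a P'  input=a b $  — expand P' → ε
step 9: stack=$ b a  input=a b $  — match a
step 10: stack=$ b  input=b $  — match b
Accept reached after 10 steps.

10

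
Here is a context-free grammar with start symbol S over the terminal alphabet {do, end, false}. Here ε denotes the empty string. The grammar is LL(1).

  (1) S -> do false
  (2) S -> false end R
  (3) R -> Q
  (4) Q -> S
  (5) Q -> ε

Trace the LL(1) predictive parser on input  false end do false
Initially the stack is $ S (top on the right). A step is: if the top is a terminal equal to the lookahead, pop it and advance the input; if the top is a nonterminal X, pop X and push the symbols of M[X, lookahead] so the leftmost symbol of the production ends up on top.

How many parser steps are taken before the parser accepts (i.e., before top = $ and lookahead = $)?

     Stack          Input                 Action
  1  $ S            false end do false $  expand S -> false end R
  2  $ R end false  false end do false $  match false
  3  $ R end        end do false $        match end
  4  $ R            do false $            expand R -> Q
  5  $ Q            do false $            expand Q -> S
  6  $ S            do false $            expand S -> do false
  7  $ false do     do false $            match do
  8  $ false        false $               match false
Accept reached after 8 steps.

8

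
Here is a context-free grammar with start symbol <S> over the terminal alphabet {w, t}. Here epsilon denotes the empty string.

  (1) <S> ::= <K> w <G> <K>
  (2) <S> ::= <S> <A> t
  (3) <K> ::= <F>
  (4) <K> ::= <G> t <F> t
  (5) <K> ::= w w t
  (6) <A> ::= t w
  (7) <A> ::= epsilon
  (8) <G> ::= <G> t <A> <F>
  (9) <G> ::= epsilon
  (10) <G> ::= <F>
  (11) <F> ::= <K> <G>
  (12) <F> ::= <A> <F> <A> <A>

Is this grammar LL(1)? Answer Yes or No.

FIRST(<S>) = {t, w}
FIRST(<K>) = {t, w}
FIRST(<A>) = {epsilon, t}
FIRST(<G>) = {epsilon, t, w}
FIRST(<F>) = {t, w}
FOLLOW(<S>) = {$, t}
FOLLOW(<K>) = {$, t, w}
FOLLOW(<A>) = {$, t, w}
FOLLOW(<G>) = {$, t, w}
FOLLOW(<F>) = {$, t, w}
Cell M[<A>, t] receives both <A> ::= t w and <A> ::= epsilon — the grammar is not LL(1).

No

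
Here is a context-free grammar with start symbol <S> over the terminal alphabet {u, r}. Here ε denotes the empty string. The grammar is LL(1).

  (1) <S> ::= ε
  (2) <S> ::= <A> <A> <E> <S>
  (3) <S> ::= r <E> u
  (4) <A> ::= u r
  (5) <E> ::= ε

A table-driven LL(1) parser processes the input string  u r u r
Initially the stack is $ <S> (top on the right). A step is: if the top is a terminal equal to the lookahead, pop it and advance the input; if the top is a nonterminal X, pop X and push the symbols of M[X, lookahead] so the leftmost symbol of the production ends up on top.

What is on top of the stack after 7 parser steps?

<E>

step 1: stack=$ <S>  input=u r u r $  — expand <S> ::= <A> <A> <E> <S>
step 2: stack=$ <S> <E> <A> <A>  input=u r u r $  — expand <A> ::= u r
step 3: stack=$ <S> <E> <A> r u  input=u r u r $  — match u
step 4: stack=$ <S> <E> <A> r  input=r u r $  — match r
step 5: stack=$ <S> <E> <A>  input=u r $  — expand <A> ::= u r
step 6: stack=$ <S> <E> r u  input=u r $  — match u
step 7: stack=$ <S> <E> r  input=r $  — match r
Stack after step 7: $ <S> <E> (top = <E>).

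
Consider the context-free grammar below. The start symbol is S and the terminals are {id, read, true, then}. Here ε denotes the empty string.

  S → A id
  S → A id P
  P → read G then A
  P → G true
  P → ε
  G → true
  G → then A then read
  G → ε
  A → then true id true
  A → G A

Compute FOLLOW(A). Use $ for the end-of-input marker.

FIRST(G) = {ε, then, true}
FIRST(P) = {ε, read, then, true}  (via G true)
FIRST(A) = {then, true}  (via G A)
FIRST(S) = {then, true}  (via A id, A id P)
FOLLOW(S) includes $ since S is the start symbol.
FOLLOW(S): S appears on no right-hand side. Thus FOLLOW(S) = {$}.
FOLLOW(P): in S→A id P, the suffix after P is empty, so FOLLOW(P) ⊇ FOLLOW(S) = {$}. Thus FOLLOW(P) = {$}.
FOLLOW(G): in P→read G then A, G is followed by then A with FIRST {then}; in P→G true, G is followed by true with FIRST {true}; in A→G A, G is followed by A with FIRST {then, true}. Thus FOLLOW(G) = {then, true}.
FOLLOW(A): in S→A id, A is followed by id with FIRST {id}; in S→A id P, A is followed by id P with FIRST {id}; in P→read G then A, the suffix after A is empty, so FOLLOW(A) ⊇ FOLLOW(P) = {$}; in G→then A then read, A is followed by then read with FIRST {then}; in A→G A, the suffix after A is empty (adds nothing new). Thus FOLLOW(A) = {$, id, then}.

{$, id, then}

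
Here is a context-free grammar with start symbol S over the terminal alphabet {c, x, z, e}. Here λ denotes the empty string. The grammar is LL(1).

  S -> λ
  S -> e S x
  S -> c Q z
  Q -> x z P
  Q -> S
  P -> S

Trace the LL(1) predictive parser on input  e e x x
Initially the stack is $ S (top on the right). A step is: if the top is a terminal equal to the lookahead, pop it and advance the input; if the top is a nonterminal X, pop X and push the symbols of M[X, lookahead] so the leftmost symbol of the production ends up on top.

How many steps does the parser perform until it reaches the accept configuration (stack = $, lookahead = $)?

step 1: stack=$ S  input=e e x x $  — expand S -> e S x
step 2: stack=$ x S e  input=e e x x $  — match e
step 3: stack=$ x S  input=e x x $  — expand S -> e S x
step 4: stack=$ x x S e  input=e x x $  — match e
step 5: stack=$ x x S  input=x x $  — expand S -> λ
step 6: stack=$ x x  input=x x $  — match x
step 7: stack=$ x  input=x $  — match x
Accept reached after 7 steps.

7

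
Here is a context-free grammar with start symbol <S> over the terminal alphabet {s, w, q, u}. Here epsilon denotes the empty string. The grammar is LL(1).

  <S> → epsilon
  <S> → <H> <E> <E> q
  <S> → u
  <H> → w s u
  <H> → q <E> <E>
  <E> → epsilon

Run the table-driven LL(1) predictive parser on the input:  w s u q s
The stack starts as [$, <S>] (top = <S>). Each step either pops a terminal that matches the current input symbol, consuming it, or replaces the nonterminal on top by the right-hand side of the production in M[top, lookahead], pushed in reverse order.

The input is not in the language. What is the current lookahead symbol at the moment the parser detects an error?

step 1: stack=$ <S>  input=w s u q s $  — expand <S> → <H> <E> <E> q
step 2: stack=$ q <E> <E> <H>  input=w s u q s $  — expand <H> → w s u
step 3: stack=$ q <E> <E> u s w  input=w s u q s $  — match w
step 4: stack=$ q <E> <E> u s  input=s u q s $  — match s
step 5: stack=$ q <E> <E> u  input=u q s $  — match u
step 6: stack=$ q <E> <E>  input=q s $  — expand <E> → epsilon
step 7: stack=$ q <E>  input=q s $  — expand <E> → epsilon
step 8: stack=$ q  input=q s $  — match q
step 9: stack=$  input=s $  — error: stack empty but input remains

s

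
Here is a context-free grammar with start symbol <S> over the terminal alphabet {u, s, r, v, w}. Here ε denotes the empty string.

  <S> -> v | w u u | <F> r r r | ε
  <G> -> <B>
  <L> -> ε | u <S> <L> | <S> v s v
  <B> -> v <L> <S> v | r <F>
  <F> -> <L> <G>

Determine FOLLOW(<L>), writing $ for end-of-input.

FIRST(<B>) = {r, v}
FIRST(<G>) = {r, v}  (via <B>)
FIRST(<S>) = {ε, r, u, v, w}  (via <F> r r r)
FIRST(<L>) = {ε, r, u, v, w}  (via <S> v s v)
FIRST(<F>) = {r, u, v, w}  (via <L> <G>)
FOLLOW(<S>) includes $ since <S> is the start symbol.
FOLLOW(<L>): in <L>->u <S> <L>, the suffix after <L> is empty (adds nothing new); in <B>->v <L> <S> v, <L> is followed by <S> v with FIRST {r, u, v, w}; in <F>-><L> <G>, <L> is followed by <G> with FIRST {r, v}. Thus FOLLOW(<L>) = {r, u, v, w}.
FOLLOW(<S>): in <L>->u <S> <L>, <S> is followed by <L> with FIRST {ε, r, u, v, w}; in <L>->u <S> <L>, the suffix after <S> is nullable, so FOLLOW(<S>) ⊇ FOLLOW(<L>) = {r, u, v, w}; in <L>-><S> v s v, <S> is followed by v s v with FIRST {v}; in <B>->v <L> <S> v, <S> is followed by v with FIRST {v}. Thus FOLLOW(<S>) = {$, r, u, v, w}.
FOLLOW(<G>): in <F>-><L> <G>, the suffix after <G> is empty, so FOLLOW(<G>) ⊇ FOLLOW(<F>) = {r}. Thus FOLLOW(<G>) = {r}.
FOLLOW(<B>): in <G>-><B>, the suffix after <B> is empty, so FOLLOW(<B>) ⊇ FOLLOW(<G>) = {r}. Thus FOLLOW(<B>) = {r}.
FOLLOW(<F>): in <S>-><F> r r r, <F> is followed by r r r with FIRST {r}; in <B>->r <F>, the suffix after <F> is empty, so FOLLOW(<F>) ⊇ FOLLOW(<B>) = {r}. Thus FOLLOW(<F>) = {r}.

{r, u, v, w}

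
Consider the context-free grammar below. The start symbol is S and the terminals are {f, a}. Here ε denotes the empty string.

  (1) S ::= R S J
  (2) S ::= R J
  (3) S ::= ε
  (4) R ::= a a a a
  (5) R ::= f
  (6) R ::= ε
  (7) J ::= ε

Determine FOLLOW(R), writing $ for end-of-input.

{$, a, f}

FIRST(R) = {ε, a, f}
FIRST(J) = {ε}
FIRST(S) = {ε, a, f}  (via R S J, R J)
FOLLOW(S) includes $ since S is the start symbol.
FOLLOW(S): in S::=R S J, S is followed by J with FIRST {ε}; in S::=R S J, the suffix after S is nullable (adds nothing new). Thus FOLLOW(S) = {$}.
FOLLOW(R): in S::=R S J, R is followed by S J with FIRST {ε, a, f}; in S::=R S J, the suffix after R is nullable, so FOLLOW(R) ⊇ FOLLOW(S) = {$}; in S::=R J, R is followed by J with FIRST {ε}; in S::=R J, the suffix after R is nullable, so FOLLOW(R) ⊇ FOLLOW(S) = {$}. Thus FOLLOW(R) = {$, a, f}.
FOLLOW(J): in S::=R S J, the suffix after J is empty, so FOLLOW(J) ⊇ FOLLOW(S) = {$}; in S::=R J, the suffix after J is empty, so FOLLOW(J) ⊇ FOLLOW(S) = {$}. Thus FOLLOW(J) = {$}.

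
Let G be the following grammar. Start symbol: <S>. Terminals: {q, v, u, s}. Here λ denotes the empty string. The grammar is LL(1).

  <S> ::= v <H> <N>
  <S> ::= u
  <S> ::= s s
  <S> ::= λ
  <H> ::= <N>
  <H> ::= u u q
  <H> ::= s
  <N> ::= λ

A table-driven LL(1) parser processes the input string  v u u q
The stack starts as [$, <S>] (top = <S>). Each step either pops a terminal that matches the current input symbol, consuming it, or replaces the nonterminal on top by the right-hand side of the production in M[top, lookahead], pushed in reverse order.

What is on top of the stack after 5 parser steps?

step 1: stack=$ <S>  input=v u u q $  — expand <S> ::= v <H> <N>
step 2: stack=$ <N> <H> v  input=v u u q $  — match v
step 3: stack=$ <N> <H>  input=u u q $  — expand <H> ::= u u q
step 4: stack=$ <N> q u u  input=u u q $  — match u
step 5: stack=$ <N> q u  input=u q $  — match u
Stack after step 5: $ <N> q (top = q).

q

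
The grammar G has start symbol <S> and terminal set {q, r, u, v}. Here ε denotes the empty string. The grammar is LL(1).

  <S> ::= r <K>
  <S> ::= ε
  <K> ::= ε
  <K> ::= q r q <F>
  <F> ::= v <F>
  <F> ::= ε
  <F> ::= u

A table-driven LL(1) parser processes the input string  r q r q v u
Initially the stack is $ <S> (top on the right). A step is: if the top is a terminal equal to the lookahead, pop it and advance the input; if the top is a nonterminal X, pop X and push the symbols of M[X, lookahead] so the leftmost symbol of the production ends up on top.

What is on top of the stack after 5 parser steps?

q

step 1: stack=$ <S>  input=r q r q v u $  — expand <S> ::= r <K>
step 2: stack=$ <K> r  input=r q r q v u $  — match r
step 3: stack=$ <K>  input=q r q v u $  — expand <K> ::= q r q <F>
step 4: stack=$ <F> q r q  input=q r q v u $  — match q
step 5: stack=$ <F> q r  input=r q v u $  — match r
Stack after step 5: $ <F> q (top = q).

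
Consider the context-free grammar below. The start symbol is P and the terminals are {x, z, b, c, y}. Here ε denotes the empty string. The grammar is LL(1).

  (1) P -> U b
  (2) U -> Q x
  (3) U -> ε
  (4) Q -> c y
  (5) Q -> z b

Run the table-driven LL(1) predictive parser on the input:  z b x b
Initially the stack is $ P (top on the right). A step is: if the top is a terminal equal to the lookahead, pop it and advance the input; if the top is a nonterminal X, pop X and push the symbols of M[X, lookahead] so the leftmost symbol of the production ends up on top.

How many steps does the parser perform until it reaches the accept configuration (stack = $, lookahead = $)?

     Stack      Input      Action
  1  $ P        z b x b $  expand P -> U b
  2  $ b U      z b x b $  expand U -> Q x
  3  $ b x Q    z b x b $  expand Q -> z b
  4  $ b x b z  z b x b $  match z
  5  $ b x b    b x b $    match b
  6  $ b x      x b $      match x
  7  $ b        b $        match b
Accept reached after 7 steps.

7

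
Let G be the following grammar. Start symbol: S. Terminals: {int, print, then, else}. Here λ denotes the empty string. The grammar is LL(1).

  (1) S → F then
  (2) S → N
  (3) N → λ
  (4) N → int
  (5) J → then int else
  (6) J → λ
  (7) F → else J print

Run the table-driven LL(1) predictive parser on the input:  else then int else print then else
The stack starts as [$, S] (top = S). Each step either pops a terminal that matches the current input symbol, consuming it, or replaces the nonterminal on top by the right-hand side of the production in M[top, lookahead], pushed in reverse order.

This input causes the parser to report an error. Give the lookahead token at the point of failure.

else

step 1: stack=$ S  input=else then int else print then else $  — expand S → F then
step 2: stack=$ then F  input=else then int else print then else $  — expand F → else J print
step 3: stack=$ then print J else  input=else then int else print then else $  — match else
step 4: stack=$ then print J  input=then int else print then else $  — expand J → then int else
step 5: stack=$ then print else int then  input=then int else print then else $  — match then
step 6: stack=$ then print else int  input=int else print then else $  — match int
step 7: stack=$ then print else  input=else print then else $  — match else
step 8: stack=$ then print  input=print then else $  — match print
step 9: stack=$ then  input=then else $  — match then
step 10: stack=$  input=else $  — error: stack empty but input remains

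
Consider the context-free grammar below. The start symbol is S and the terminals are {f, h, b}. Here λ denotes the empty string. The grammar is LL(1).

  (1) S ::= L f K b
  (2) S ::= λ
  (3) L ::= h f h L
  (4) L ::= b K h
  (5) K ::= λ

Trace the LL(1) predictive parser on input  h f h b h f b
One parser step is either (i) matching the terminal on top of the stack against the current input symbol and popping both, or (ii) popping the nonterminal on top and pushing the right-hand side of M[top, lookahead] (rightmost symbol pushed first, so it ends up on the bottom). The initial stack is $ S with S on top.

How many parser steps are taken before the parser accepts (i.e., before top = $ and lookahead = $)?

12

step 1: stack=$ S  input=h f h b h f b $  — expand S ::= L f K b
step 2: stack=$ b K f L  input=h f h b h f b $  — expand L ::= h f h L
step 3: stack=$ b K f L h f h  input=h f h b h f b $  — match h
step 4: stack=$ b K f L h f  input=f h b h f b $  — match f
step 5: stack=$ b K f L h  input=h b h f b $  — match h
step 6: stack=$ b K f L  input=b h f b $  — expand L ::= b K h
step 7: stack=$ b K f h K b  input=b h f b $  — match b
step 8: stack=$ b K f h K  input=h f b $  — expand K ::= λ
step 9: stack=$ b K f h  input=h f b $  — match h
step 10: stack=$ b K f  input=f b $  — match f
step 11: stack=$ b K  input=b $  — expand K ::= λ
step 12: stack=$ b  input=b $  — match b
Accept reached after 12 steps.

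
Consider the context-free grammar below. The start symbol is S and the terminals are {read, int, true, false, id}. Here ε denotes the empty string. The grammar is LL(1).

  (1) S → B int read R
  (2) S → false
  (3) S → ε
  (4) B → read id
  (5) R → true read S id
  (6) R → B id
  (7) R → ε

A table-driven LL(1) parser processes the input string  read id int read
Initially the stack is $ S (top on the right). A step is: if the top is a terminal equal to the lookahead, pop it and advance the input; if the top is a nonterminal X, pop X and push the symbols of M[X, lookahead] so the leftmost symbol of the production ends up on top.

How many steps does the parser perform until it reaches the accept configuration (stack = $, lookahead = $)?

     Stack                 Input               Action
  1  $ S                   read id int read $  expand S → B int read R
  2  $ R read int B        read id int read $  expand B → read id
  3  $ R read int id read  read id int read $  match read
  4  $ R read int id       id int read $       match id
  5  $ R read int          int read $          match int
  6  $ R read              read $              match read
  7  $ R                   $                   expand R → ε
Accept reached after 7 steps.

7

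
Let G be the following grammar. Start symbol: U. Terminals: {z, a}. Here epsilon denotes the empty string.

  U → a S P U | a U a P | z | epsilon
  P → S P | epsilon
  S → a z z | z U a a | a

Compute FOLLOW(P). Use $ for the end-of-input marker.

FIRST(U) = {epsilon, a, z}
FIRST(S) = {a, z}
FIRST(P) = {epsilon, a, z}  (via S P)
FOLLOW(U) includes $ since U is the start symbol.
FOLLOW(U): in U→a S P U, the suffix after U is empty (adds nothing new); in U→a U a P, U is followed by a P with FIRST {a}; in S→z U a a, U is followed by a a with FIRST {a}. Thus FOLLOW(U) = {$, a}.
FOLLOW(P): in U→a S P U, P is followed by U with FIRST {epsilon, a, z}; in U→a S P U, the suffix after P is nullable, so FOLLOW(P) ⊇ FOLLOW(U) = {$, a}; in U→a U a P, the suffix after P is empty, so FOLLOW(P) ⊇ FOLLOW(U) = {$, a}; in P→S P, the suffix after P is empty (adds nothing new). Thus FOLLOW(P) = {$, a, z}.
FOLLOW(S): in U→a S P U, S is followed by P U with FIRST {epsilon, a, z}; in U→a S P U, the suffix after S is nullable, so FOLLOW(S) ⊇ FOLLOW(U) = {$, a}; in P→S P, S is followed by P with FIRST {epsilon, a, z}; in P→S P, the suffix after S is nullable, so FOLLOW(S) ⊇ FOLLOW(P) = {$, a, z}. Thus FOLLOW(S) = {$, a, z}.

{$, a, z}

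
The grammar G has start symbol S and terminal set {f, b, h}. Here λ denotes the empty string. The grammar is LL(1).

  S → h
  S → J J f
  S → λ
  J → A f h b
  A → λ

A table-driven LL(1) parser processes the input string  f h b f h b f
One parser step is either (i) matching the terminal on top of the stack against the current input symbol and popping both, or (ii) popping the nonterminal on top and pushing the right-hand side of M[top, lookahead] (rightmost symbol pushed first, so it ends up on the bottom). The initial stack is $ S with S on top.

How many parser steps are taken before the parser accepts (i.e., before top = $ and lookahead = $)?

step 1: stack=$ S  input=f h b f h b f $  — expand S → J J f
step 2: stack=$ f J J  input=f h b f h b f $  — expand J → A f h b
step 3: stack=$ f J b h f A  input=f h b f h b f $  — expand A → λ
step 4: stack=$ f J b h f  input=f h b f h b f $  — match f
step 5: stack=$ f J b h  input=h b f h b f $  — match h
step 6: stack=$ f J b  input=b f h b f $  — match b
step 7: stack=$ f J  input=f h b f $  — expand J → A f h b
step 8: stack=$ f b h f A  input=f h b f $  — expand A → λ
step 9: stack=$ f b h f  input=f h b f $  — match f
step 10: stack=$ f b h  input=h b f $  — match h
step 11: stack=$ f b  input=b f $  — match b
step 12: stack=$ f  input=f $  — match f
Accept reached after 12 steps.

12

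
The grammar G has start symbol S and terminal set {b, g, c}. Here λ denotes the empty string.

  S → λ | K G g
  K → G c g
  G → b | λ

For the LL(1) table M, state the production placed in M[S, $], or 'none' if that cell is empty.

S → λ

FIRST(G) = {λ, b}
FIRST(K) = {b, c}  (via G c g)
FIRST(S) = {λ, b, c}  (via K G g)
FOLLOW(S) includes $ since S is the start symbol.
FOLLOW(S): S appears on no right-hand side. Thus FOLLOW(S) = {$}.
For S → λ: FIRST(λ) = {λ}, so it goes in M[S, t] for t ∈ {}; since λ ∈ FIRST, also for every t ∈ FOLLOW(S) = {$}.
For S → K G g: FIRST(K G g) = {b, c}, so it goes in M[S, t] for t ∈ {b, c}.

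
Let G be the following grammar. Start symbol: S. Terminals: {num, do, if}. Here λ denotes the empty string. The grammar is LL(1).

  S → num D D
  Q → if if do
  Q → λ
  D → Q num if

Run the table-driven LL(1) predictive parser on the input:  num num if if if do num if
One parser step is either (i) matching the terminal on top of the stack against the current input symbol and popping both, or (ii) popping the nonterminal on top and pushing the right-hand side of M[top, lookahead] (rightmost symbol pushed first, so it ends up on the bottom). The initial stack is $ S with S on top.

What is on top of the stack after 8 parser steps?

     Stack         Input                         Action
  1  $ S           num num if if if do num if $  expand S → num D D
  2  $ D D num     num num if if if do num if $  match num
  3  $ D D         num if if if do num if $      expand D → Q num if
  4  $ D if num Q  num if if if do num if $      expand Q → λ
  5  $ D if num    num if if if do num if $      match num
  6  $ D if        if if if do num if $          match if
  7  $ D           if if do num if $             expand D → Q num if
  8  $ if num Q    if if do num if $             expand Q → if if do
Stack after step 8: $ if num do if if (top = if).

if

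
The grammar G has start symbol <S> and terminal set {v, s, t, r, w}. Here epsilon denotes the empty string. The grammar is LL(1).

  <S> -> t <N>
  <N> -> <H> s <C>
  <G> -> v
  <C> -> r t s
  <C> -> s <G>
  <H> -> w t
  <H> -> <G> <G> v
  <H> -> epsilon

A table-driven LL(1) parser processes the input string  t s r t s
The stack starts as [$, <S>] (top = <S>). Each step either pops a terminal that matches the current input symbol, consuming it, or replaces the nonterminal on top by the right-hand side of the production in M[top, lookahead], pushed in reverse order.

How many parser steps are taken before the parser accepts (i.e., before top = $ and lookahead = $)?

9

step 1: stack=$ <S>  input=t s r t s $  — expand <S> -> t <N>
step 2: stack=$ <N> t  input=t s r t s $  — match t
step 3: stack=$ <N>  input=s r t s $  — expand <N> -> <H> s <C>
step 4: stack=$ <C> s <H>  input=s r t s $  — expand <H> -> epsilon
step 5: stack=$ <C> s  input=s r t s $  — match s
step 6: stack=$ <C>  input=r t s $  — expand <C> -> r t s
step 7: stack=$ s t r  input=r t s $  — match r
step 8: stack=$ s t  input=t s $  — match t
step 9: stack=$ s  input=s $  — match s
Accept reached after 9 steps.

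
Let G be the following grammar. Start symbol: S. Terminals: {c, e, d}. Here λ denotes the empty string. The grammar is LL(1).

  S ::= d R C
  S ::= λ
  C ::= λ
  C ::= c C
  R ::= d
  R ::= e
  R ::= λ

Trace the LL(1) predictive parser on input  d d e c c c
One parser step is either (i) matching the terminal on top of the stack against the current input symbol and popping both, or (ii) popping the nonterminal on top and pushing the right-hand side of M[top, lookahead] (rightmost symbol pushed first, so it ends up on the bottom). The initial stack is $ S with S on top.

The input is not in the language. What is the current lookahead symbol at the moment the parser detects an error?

e

     Stack    Input          Action
  1  $ S      d d e c c c $  expand S ::= d R C
  2  $ C R d  d d e c c c $  match d
  3  $ C R    d e c c c $    expand R ::= d
  4  $ C d    d e c c c $    match d
  5  $ C      e c c c $      error: M[C, e] is empty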